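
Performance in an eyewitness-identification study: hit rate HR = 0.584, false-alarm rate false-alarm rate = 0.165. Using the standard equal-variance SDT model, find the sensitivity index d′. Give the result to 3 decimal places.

d′ = 1.186

z(0.584) = 0.2121, z(0.165) = -0.9741
d' = z(H) − z(FA) = 0.2121 − (-0.9741) = 1.1862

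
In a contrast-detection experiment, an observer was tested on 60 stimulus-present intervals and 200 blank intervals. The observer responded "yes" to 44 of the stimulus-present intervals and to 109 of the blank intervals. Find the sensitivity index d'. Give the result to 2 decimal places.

d' = 0.51

H = 44/60 = 0.7333
FA = 109/200 = 0.5450
z(H) = 0.623
z(FA) = 0.113
d' = z(H) − z(FA) = 0.623 − 0.113 = 0.510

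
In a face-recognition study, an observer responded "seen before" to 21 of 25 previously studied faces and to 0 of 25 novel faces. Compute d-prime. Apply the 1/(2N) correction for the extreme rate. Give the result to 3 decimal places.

The false-alarm rate is 0/25 = 0, so apply the 1/(2N) correction: FA → 1/(2·25) = 0.02000.
z(H) = z(0.84000) = 0.9945
z(FA) = z(0.02000) = -2.0537
d' = 0.9945 − (-2.0537) = 3.0482

d-prime = 3.048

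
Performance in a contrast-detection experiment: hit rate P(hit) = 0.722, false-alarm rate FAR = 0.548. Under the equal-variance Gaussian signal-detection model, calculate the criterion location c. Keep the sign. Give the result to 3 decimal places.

Φ⁻¹(0.722) = 0.5888, Φ⁻¹(0.548) = 0.1206
c = −½·[z(H) + z(FA)] = −0.5 × (0.5888 + 0.1206) = -0.3547
c < 0: the observer has a liberal response bias.

c = -0.355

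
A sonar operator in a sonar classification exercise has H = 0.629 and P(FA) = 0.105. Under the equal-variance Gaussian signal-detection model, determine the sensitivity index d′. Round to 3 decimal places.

d′ = 1.583

z(0.629) = 0.3292, z(0.105) = -1.2536
d' = z(H) − z(FA) = 0.3292 − (-1.2536) = 1.5828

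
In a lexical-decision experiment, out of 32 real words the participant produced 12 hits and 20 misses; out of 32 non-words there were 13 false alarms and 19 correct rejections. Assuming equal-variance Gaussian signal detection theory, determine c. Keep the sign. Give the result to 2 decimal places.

H = 12/32 = 0.3750
FA = 13/32 = 0.4062
z(H) = z(0.3750) = -0.319
z(FA) = z(0.4062) = -0.237
c = −½·[z(H) + z(FA)] = −0.5 × (-0.319 + (-0.237)) = 0.278

c = 0.28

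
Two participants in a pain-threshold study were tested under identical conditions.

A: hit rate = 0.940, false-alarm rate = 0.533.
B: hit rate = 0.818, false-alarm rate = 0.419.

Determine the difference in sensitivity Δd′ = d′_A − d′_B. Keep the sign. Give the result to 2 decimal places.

A: z(0.940) = 1.555, z(0.533) = 0.083, d' = 1.472
B: z(0.818) = 0.908, z(0.419) = -0.204, d' = 1.112
Δd' = d'_A − d'_B = 1.472 − 1.112 = 0.360
A has the higher sensitivity.

Δd′ = 0.36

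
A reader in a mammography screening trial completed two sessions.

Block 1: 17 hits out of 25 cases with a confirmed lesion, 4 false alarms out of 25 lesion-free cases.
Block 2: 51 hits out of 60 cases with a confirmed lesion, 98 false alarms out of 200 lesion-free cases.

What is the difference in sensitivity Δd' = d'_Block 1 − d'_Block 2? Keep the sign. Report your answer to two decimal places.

Δd' = 0.40

Block 1: z(0.6800) = 0.468, z(0.1600) = -0.994, d' = 1.462
Block 2: z(0.8500) = 1.036, z(0.4900) = -0.025, d' = 1.061
Δd' = d'_Block 1 − d'_Block 2 = 1.462 − 1.061 = 0.401
Block 1 has the higher sensitivity.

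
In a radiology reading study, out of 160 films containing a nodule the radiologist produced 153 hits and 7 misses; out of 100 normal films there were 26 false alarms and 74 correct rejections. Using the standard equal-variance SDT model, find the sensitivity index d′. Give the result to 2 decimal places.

d′ = 2.35

H = 153/160 = 0.9563
FA = 26/100 = 0.2600
Φ⁻¹(0.9563) = 1.709, Φ⁻¹(0.2600) = -0.643
d' = z(H) − z(FA) = 1.709 − (-0.643) = 2.352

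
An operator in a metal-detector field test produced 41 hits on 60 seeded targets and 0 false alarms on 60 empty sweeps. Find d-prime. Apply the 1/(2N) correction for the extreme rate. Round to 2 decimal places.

d-prime = 2.87

The false-alarm rate is 0/60 = 0, so apply the 1/(2N) correction: FA → 1/(2·60) = 0.00833.
z(H) = z(0.68333) = 0.477
z(FA) = z(0.00833) = -2.394
d' = 0.477 − (-2.394) = 2.871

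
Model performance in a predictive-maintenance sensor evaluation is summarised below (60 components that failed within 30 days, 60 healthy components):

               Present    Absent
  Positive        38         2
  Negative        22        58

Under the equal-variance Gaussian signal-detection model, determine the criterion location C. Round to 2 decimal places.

H = 38/60 = 0.6333
FA = 2/60 = 0.0333
z(0.6333) = 0.3406, z(0.0333) = -1.8344
c = −½·[z(H) + z(FA)] = −0.5 × (0.3406 + (-1.8344)) = 0.7469
c > 0: the model has a conservative response bias.

C = 0.75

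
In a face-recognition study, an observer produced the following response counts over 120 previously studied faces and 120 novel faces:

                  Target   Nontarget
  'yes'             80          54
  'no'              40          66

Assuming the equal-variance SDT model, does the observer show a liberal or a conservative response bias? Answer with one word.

z(H) = 0.431, z(FA) = -0.126
c = −½·(z(H) + z(FA)) = -0.1525
c < 0 → liberal criterion (biased toward responding “yes”).

liberal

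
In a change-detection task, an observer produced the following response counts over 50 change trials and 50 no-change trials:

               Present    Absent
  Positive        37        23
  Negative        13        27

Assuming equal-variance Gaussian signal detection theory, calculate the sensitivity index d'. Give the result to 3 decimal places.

H = 37/50 = 0.7400
FA = 23/50 = 0.4600
z(0.7400) = 0.6433, z(0.4600) = -0.1004
d' = z(H) − z(FA) = 0.6433 − (-0.1004) = 0.7437

d' = 0.744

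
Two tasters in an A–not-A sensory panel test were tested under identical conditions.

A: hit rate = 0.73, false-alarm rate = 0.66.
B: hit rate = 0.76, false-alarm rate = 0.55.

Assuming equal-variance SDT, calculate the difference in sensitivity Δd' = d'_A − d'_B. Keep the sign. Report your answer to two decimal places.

Δd' = -0.38

A: z(0.73) = 0.613, z(0.66) = 0.412, d' = 0.201
B: z(0.76) = 0.706, z(0.55) = 0.126, d' = 0.580
Δd' = d'_A − d'_B = 0.201 − 0.580 = -0.379
B has the higher sensitivity.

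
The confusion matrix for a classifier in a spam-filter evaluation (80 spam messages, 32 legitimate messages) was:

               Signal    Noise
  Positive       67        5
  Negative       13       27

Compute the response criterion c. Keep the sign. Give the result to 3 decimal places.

c = 0.013

H = 67/80 = 0.8375
FA = 5/32 = 0.1562
Φ⁻¹(0.8375) = 0.9842, Φ⁻¹(0.1562) = -1.0102
c = −½·[z(H) + z(FA)] = −0.5 × (0.9842 + (-1.0102)) = 0.0130
c > 0: the classifier has a conservative response bias.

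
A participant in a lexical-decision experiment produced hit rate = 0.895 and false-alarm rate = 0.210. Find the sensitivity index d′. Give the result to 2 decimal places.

Φ⁻¹(H) = 1.254
Φ⁻¹(FA) = -0.806
d' = z(H) − z(FA) = 1.254 − (-0.806) = 2.060

d′ = 2.06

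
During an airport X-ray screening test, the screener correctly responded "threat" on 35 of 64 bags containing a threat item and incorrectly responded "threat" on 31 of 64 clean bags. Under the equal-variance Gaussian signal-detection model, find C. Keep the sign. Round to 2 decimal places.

C = -0.04

H = 35/64 = 0.5469
FA = 31/64 = 0.4844
z(0.5469) = 0.118, z(0.4844) = -0.039
c = −½·[z(H) + z(FA)] = −0.5 × (0.118 + (-0.039)) = -0.0395
c < 0: the screener has a liberal response bias.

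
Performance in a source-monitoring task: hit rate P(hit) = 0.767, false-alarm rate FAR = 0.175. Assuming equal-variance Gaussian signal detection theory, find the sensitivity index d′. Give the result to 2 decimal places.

d′ = 1.66

z(H) = z(0.767) = 0.729
z(FA) = z(0.175) = -0.935
d' = z(H) − z(FA) = 0.729 − (-0.935) = 1.664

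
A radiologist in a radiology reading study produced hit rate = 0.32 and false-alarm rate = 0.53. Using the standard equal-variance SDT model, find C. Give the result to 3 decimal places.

C = 0.196

z(H) = -0.4677
z(FA) = 0.0753
c = −½·[z(H) + z(FA)] = −0.5 × (-0.4677 + 0.0753) = 0.1962
c > 0: the radiologist has a conservative response bias.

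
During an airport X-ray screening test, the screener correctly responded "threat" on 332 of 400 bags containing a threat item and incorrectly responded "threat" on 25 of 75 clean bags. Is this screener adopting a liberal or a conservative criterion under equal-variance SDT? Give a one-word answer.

liberal

z(H) = 0.954, z(FA) = -0.431
c = −½·(z(H) + z(FA)) = -0.2615
c < 0 → liberal criterion (biased toward responding “yes”).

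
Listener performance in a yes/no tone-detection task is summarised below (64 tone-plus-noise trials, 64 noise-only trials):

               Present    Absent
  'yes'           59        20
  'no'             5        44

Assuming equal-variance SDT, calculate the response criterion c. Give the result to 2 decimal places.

H = 59/64 = 0.9219
FA = 20/64 = 0.3125
z(H) = z(0.9219) = 1.418
z(FA) = z(0.3125) = -0.489
c = −½·[z(H) + z(FA)] = −0.5 × (1.418 + (-0.489)) = -0.4645

c = -0.46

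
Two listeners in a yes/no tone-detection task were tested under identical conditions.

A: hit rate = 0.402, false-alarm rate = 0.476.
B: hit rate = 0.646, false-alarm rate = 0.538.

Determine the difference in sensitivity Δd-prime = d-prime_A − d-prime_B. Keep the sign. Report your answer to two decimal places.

Δd-prime = -0.47

A: z(0.402) = -0.248, z(0.476) = -0.060, d' = -0.188
B: z(0.646) = 0.375, z(0.538) = 0.095, d' = 0.280
Δd' = d'_A − d'_B = -0.188 − 0.280 = -0.468
B has the higher sensitivity.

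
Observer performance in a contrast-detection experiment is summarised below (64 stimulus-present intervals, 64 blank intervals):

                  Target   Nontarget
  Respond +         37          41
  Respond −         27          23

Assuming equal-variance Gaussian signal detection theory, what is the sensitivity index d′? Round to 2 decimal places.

d′ = -0.16

H = 37/64 = 0.5781
FA = 41/64 = 0.6406
z(H) = 0.1970
z(FA) = 0.3601
d' = z(H) − z(FA) = 0.1970 − 0.3601 = -0.1631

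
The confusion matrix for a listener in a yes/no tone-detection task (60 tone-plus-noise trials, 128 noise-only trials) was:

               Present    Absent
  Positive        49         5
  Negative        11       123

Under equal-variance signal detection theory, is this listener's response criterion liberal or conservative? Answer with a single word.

z(H) = 0.903, z(FA) = -1.762
c = −½·(z(H) + z(FA)) = 0.4295
c > 0 → conservative criterion (biased toward responding “no”).

conservative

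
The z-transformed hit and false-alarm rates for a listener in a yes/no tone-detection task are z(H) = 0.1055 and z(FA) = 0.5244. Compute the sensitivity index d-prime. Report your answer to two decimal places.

d' = z(H) − z(FA) = 0.1055 − 0.5244 = -0.4189

d-prime = -0.42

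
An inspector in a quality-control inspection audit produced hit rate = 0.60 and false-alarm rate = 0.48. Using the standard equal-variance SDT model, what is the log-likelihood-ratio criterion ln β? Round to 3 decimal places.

ln β = -0.031

z(H) = 0.2533
z(FA) = -0.0502
ln β = −½·[z(H)² − z(FA)²] = −0.5 × (0.0642 − 0.0025) = -0.03085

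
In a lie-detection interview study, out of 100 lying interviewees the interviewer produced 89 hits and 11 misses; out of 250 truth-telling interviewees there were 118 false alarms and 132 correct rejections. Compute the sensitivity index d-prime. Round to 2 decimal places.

d-prime = 1.30

H = 89/100 = 0.8900
FA = 118/250 = 0.4720
Φ⁻¹(0.8900) = 1.2265, Φ⁻¹(0.4720) = -0.0702
d' = z(H) − z(FA) = 1.2265 − (-0.0702) = 1.2967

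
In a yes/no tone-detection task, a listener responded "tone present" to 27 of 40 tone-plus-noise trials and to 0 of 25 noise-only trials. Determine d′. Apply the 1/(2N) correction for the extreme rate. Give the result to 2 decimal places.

d′ = 2.51

The false-alarm rate is 0/25 = 0, so apply the 1/(2N) correction: FA → 1/(2·25) = 0.02000.
z(H) = z(0.67500) = 0.454
z(FA) = z(0.02000) = -2.054
d' = 0.454 − (-2.054) = 2.508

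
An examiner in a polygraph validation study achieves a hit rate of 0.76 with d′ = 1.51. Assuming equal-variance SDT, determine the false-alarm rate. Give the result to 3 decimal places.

z(hit rate) = z(0.76) = 0.7063
z(FA) = z(H) − d' = 0.7063 − 1.51 = -0.8037
false-alarm rate = Φ(-0.8037) = 0.2108

false-alarm rate = 0.211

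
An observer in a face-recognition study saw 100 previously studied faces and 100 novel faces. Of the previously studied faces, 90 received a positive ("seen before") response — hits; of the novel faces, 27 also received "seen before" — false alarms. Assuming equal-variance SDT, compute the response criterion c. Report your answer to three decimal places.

H = 90/100 = 0.9000
FA = 27/100 = 0.2700
z(0.9000) = 1.2816, z(0.2700) = -0.6128
c = −½·[z(H) + z(FA)] = −0.5 × (1.2816 + (-0.6128)) = -0.3344
c < 0: the observer has a liberal response bias.

c = -0.334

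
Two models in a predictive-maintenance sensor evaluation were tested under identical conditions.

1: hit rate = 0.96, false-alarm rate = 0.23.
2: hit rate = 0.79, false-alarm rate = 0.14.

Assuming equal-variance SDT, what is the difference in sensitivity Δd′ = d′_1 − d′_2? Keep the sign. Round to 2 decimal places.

Δd′ = 0.60

1: z(0.96) = 1.751, z(0.23) = -0.739, d' = 2.490
2: z(0.79) = 0.806, z(0.14) = -1.080, d' = 1.886
Δd' = d'_1 − d'_2 = 2.490 − 1.886 = 0.604
1 has the higher sensitivity.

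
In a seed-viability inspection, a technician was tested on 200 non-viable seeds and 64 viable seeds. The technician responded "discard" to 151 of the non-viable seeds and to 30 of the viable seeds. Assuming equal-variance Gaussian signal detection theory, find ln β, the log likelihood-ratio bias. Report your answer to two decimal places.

ln β = -0.24

H = 151/200 = 0.7550
FA = 30/64 = 0.4688
z(H) = z(0.7550) = 0.690
z(FA) = z(0.4688) = -0.078
ln β = −½·[z(H)² − z(FA)²] = −0.5 × (0.476 − 0.006) = -0.235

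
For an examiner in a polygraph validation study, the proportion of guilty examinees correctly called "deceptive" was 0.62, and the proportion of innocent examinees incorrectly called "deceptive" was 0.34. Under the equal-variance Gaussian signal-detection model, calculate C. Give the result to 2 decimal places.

C = 0.05

Φ⁻¹(H) = 0.305
Φ⁻¹(FA) = -0.412
c = −½·[z(H) + z(FA)] = −0.5 × (0.305 + (-0.412)) = 0.0535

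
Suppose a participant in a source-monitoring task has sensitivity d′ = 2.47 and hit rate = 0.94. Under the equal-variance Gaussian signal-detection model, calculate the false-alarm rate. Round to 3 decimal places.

false-alarm rate = 0.180

z(hit rate) = z(0.94) = 1.5548
z(FA) = z(H) − d' = 1.5548 − 2.47 = -0.9152
false-alarm rate = Φ(-0.9152) = 0.1800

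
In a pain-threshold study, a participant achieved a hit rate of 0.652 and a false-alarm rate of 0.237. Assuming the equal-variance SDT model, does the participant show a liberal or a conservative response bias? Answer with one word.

conservative

z(H) = 0.391, z(FA) = -0.716
c = −½·(z(H) + z(FA)) = 0.1625
c > 0 → conservative criterion (biased toward responding “no”).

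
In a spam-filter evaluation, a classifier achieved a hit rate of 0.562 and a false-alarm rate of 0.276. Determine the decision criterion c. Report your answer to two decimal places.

Φ⁻¹(0.562) = 0.1560, Φ⁻¹(0.276) = -0.5948
c = −½·[z(H) + z(FA)] = −0.5 × (0.1560 + (-0.5948)) = 0.2194
c > 0: the classifier has a conservative response bias.

c = 0.22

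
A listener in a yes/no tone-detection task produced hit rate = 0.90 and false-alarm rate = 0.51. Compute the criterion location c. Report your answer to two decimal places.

z(0.90) = 1.2816, z(0.51) = 0.0251
c = −½·[z(H) + z(FA)] = −0.5 × (1.2816 + 0.0251) = -0.65335
c < 0: the listener has a liberal response bias.

c = -0.65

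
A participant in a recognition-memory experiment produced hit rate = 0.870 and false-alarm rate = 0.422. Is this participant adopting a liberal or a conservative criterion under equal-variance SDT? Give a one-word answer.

liberal

z(H) = 1.126, z(FA) = -0.197
c = −½·(z(H) + z(FA)) = -0.4645
c < 0 → liberal criterion (biased toward responding “yes”).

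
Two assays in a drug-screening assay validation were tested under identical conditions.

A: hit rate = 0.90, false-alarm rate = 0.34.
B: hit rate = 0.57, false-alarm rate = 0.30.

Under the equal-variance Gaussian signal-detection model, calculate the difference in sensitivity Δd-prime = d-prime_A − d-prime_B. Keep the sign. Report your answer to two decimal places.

Δd-prime = 0.99

A: z(0.90) = 1.282, z(0.34) = -0.412, d' = 1.694
B: z(0.57) = 0.176, z(0.30) = -0.524, d' = 0.700
Δd' = d'_A − d'_B = 1.694 − 0.700 = 0.994
A has the higher sensitivity.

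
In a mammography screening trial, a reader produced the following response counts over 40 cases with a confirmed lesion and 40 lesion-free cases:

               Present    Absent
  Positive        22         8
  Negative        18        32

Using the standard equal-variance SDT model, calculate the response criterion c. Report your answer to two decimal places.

H = 22/40 = 0.5500
FA = 8/40 = 0.2000
z(H) = z(0.5500) = 0.1257
z(FA) = z(0.2000) = -0.8416
c = −½·[z(H) + z(FA)] = −0.5 × (0.1257 + (-0.8416)) = 0.35795

c = 0.36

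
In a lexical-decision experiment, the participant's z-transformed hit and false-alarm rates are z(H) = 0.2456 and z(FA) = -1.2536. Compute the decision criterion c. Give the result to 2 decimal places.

c = 0.50

c = −½·[z(H) + z(FA)] = −½·(0.2456 + (-1.2536)) = 0.5040
c > 0: the participant has a conservative response bias.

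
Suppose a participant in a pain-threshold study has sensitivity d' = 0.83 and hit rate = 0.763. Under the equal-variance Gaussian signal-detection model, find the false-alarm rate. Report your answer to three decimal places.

z(hit rate) = z(0.763) = 0.7160
z(FA) = z(H) − d' = 0.7160 − 0.83 = -0.1140
false-alarm rate = Φ(-0.1140) = 0.4546

false-alarm rate = 0.455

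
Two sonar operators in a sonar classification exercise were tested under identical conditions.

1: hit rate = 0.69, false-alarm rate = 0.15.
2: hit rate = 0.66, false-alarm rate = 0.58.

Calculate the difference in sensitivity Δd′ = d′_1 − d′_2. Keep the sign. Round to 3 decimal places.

Δd′ = 1.322

1: z(0.69) = 0.4959, z(0.15) = -1.0364, d' = 1.5323
2: z(0.66) = 0.4125, z(0.58) = 0.2019, d' = 0.2106
Δd' = d'_1 − d'_2 = 1.5323 − 0.2106 = 1.3217
1 has the higher sensitivity.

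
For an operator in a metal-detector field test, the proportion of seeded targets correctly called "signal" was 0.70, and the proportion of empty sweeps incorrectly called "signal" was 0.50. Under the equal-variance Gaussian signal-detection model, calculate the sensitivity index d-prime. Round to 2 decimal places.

z(H) = z(0.70) = 0.5244
z(FA) = z(0.50) = 0.0000
d' = z(H) − z(FA) = 0.5244 − 0.0000 = 0.5244

d-prime = 0.52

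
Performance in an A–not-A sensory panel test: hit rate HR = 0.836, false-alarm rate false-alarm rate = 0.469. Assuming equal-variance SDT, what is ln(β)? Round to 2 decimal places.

ln β = -0.48

z(H) = 0.978
z(FA) = -0.078
ln β = −½·[z(H)² − z(FA)²] = −0.5 × (0.956 − 0.006) = -0.475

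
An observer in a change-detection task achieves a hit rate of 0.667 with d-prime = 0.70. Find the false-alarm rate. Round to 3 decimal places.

z(hit rate) = z(0.667) = 0.4316
z(FA) = z(H) − d' = 0.4316 − 0.70 = -0.2684
false-alarm rate = Φ(-0.2684) = 0.3942

false-alarm rate = 0.394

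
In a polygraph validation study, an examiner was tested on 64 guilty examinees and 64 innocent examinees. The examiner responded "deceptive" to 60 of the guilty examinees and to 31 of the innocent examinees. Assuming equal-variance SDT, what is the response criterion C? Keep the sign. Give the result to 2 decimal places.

C = -0.75

H = 60/64 = 0.9375
FA = 31/64 = 0.4844
z(H) = z(0.9375) = 1.5341
z(FA) = z(0.4844) = -0.0391
c = −½·[z(H) + z(FA)] = −0.5 × (1.5341 + (-0.0391)) = -0.7475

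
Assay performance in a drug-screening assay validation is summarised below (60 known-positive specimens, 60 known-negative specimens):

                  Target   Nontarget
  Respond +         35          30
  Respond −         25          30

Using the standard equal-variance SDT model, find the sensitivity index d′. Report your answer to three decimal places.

d′ = 0.210

H = 35/60 = 0.5833
FA = 30/60 = 0.5000
z(H) = 0.2103
z(FA) = 0.0000
d' = z(H) − z(FA) = 0.2103 − 0.0000 = 0.2103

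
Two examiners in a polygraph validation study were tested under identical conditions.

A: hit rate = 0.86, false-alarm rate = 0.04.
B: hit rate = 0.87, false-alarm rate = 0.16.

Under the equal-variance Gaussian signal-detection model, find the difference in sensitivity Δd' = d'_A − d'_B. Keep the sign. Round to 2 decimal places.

A: z(0.86) = 1.080, z(0.04) = -1.751, d' = 2.831
B: z(0.87) = 1.126, z(0.16) = -0.994, d' = 2.120
Δd' = d'_A − d'_B = 2.831 − 2.120 = 0.711
A has the higher sensitivity.

Δd' = 0.71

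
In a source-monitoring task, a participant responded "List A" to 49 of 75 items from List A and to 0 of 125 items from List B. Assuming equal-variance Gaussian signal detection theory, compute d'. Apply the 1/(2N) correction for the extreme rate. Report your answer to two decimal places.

d' = 3.05

The false-alarm rate is 0/125 = 0, so apply the 1/(2N) correction: FA → 1/(2·125) = 0.00400.
z(H) = z(0.65333) = 0.394
z(FA) = z(0.00400) = -2.652
d' = 0.394 − (-2.652) = 3.046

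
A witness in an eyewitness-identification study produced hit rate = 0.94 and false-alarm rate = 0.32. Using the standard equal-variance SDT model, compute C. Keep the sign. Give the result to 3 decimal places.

z(0.94) = 1.5548, z(0.32) = -0.4677
c = −½·[z(H) + z(FA)] = −0.5 × (1.5548 + (-0.4677)) = -0.54355
c < 0: the witness has a liberal response bias.

C = -0.544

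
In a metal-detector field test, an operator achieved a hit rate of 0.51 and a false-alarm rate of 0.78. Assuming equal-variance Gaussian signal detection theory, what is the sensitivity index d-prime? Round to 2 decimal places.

z(0.51) = 0.0251, z(0.78) = 0.7722
d' = z(H) − z(FA) = 0.0251 − 0.7722 = -0.7471

d-prime = -0.75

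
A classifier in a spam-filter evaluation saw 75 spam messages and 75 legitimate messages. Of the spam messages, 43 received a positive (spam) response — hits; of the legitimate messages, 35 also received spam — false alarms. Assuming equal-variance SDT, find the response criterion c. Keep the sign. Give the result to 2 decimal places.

H = 43/75 = 0.5733
FA = 35/75 = 0.4667
z(H) = 0.185
z(FA) = -0.084
c = −½·[z(H) + z(FA)] = −0.5 × (0.185 + (-0.084)) = -0.0505

c = -0.05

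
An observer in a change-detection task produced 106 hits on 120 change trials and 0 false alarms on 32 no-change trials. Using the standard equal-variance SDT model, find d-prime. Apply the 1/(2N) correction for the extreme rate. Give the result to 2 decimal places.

d-prime = 3.35

The false-alarm rate is 0/32 = 0, so apply the 1/(2N) correction: FA → 1/(2·32) = 0.01562.
z(H) = z(0.88333) = 1.192
z(FA) = z(0.01562) = -2.154
d' = 1.192 − (-2.154) = 3.346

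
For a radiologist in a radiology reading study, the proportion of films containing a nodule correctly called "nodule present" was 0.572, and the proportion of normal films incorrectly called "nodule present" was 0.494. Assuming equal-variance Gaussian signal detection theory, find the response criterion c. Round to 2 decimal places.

z(H) = z(0.572) = 0.181
z(FA) = z(0.494) = -0.015
c = −½·[z(H) + z(FA)] = −0.5 × (0.181 + (-0.015)) = -0.083

c = -0.08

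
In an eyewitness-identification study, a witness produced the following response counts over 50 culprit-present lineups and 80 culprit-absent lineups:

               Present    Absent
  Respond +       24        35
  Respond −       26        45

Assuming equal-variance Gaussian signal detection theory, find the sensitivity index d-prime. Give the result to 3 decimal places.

H = 24/50 = 0.4800
FA = 35/80 = 0.4375
z(0.4800) = -0.0502, z(0.4375) = -0.1573
d' = z(H) − z(FA) = -0.0502 − (-0.1573) = 0.1071

d-prime = 0.107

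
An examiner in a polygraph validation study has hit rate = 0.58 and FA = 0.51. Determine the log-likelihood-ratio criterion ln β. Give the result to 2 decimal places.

z(H) = z(0.58) = 0.202
z(FA) = z(0.51) = 0.025
ln β = −½·[z(H)² − z(FA)²] = −0.5 × (0.041 − 0.001) = -0.020

ln β = -0.02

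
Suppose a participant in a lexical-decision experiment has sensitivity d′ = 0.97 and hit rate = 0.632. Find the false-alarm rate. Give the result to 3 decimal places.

z(hit rate) = z(0.632) = 0.3372
z(FA) = z(H) − d' = 0.3372 − 0.97 = -0.6328
false-alarm rate = Φ(-0.6328) = 0.2634

false-alarm rate = 0.263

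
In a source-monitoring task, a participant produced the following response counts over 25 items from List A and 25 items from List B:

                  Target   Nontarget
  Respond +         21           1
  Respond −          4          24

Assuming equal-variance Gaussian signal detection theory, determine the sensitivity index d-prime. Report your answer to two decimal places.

d-prime = 2.75

H = 21/25 = 0.8400
FA = 1/25 = 0.0400
z(0.8400) = 0.9945, z(0.0400) = -1.7507
d' = z(H) − z(FA) = 0.9945 − (-1.7507) = 2.7452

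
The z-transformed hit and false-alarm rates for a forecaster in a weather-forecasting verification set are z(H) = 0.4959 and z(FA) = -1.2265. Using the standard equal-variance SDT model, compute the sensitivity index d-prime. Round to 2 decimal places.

d-prime = 1.72

d' = z(H) − z(FA) = 0.4959 − (-1.2265) = 1.7224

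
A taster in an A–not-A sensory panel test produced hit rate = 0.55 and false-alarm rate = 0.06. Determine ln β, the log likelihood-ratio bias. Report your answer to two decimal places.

z(H) = z(0.55) = 0.126
z(FA) = z(0.06) = -1.555
ln β = −½·[z(H)² − z(FA)²] = −0.5 × (0.016 − 2.418) = 1.201

ln β = 1.20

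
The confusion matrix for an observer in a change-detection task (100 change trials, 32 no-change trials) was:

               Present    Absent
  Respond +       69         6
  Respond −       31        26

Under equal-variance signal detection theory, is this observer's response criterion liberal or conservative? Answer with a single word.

z(H) = 0.496, z(FA) = -0.887
c = −½·(z(H) + z(FA)) = 0.1955
c > 0 → conservative criterion (biased toward responding “no”).

conservative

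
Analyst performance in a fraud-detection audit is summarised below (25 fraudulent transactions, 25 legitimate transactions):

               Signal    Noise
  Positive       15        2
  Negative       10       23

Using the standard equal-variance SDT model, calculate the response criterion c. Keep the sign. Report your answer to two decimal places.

c = 0.58

H = 15/25 = 0.6000
FA = 2/25 = 0.0800
z(0.6000) = 0.2533, z(0.0800) = -1.4051
c = −½·[z(H) + z(FA)] = −0.5 × (0.2533 + (-1.4051)) = 0.5759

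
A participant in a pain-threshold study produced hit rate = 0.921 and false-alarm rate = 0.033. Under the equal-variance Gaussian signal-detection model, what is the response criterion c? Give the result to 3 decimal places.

c = 0.213

z(0.921) = 1.4118, z(0.033) = -1.8384
c = −½·[z(H) + z(FA)] = −0.5 × (1.4118 + (-1.8384)) = 0.2133
c > 0: the participant has a conservative response bias.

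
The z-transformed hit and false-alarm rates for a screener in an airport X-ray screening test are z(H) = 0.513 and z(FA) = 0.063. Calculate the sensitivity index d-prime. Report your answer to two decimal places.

d-prime = 0.45

d' = z(H) − z(FA) = 0.513 − 0.063 = 0.450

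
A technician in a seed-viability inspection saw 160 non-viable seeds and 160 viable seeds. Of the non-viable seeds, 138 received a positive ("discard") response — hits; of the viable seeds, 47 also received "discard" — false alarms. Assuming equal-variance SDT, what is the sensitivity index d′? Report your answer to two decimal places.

d′ = 1.63

H = 138/160 = 0.8625
FA = 47/160 = 0.2938
z(H) = z(0.8625) = 1.0916
z(FA) = z(0.2938) = -0.5423
d' = z(H) − z(FA) = 1.0916 − (-0.5423) = 1.6339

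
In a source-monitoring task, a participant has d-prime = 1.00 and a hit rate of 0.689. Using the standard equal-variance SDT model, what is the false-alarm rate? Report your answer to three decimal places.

z(hit rate) = z(0.689) = 0.4930
z(FA) = z(H) − d' = 0.4930 − 1.00 = -0.5070
false-alarm rate = Φ(-0.5070) = 0.3061

false-alarm rate = 0.306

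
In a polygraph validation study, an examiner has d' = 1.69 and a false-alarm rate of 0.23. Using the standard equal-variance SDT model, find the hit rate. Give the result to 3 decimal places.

z(false-alarm rate) = z(0.23) = -0.7388
z(H) = z(FA) + d' = -0.7388 + 1.69 = 0.9512
hit rate = Φ(0.9512) = 0.8292

hit rate = 0.829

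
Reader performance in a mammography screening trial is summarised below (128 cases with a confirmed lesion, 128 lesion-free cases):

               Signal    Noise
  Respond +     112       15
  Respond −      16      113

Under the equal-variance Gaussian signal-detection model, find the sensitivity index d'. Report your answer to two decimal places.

d' = 2.34

H = 112/128 = 0.8750
FA = 15/128 = 0.1172
Φ⁻¹(H) = 1.150
Φ⁻¹(FA) = -1.189
d' = z(H) − z(FA) = 1.150 − (-1.189) = 2.339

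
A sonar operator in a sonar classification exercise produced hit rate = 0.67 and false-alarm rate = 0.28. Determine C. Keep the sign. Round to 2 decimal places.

C = 0.07

Φ⁻¹(H) = Φ⁻¹(0.67) = 0.4399
Φ⁻¹(FA) = Φ⁻¹(0.28) = -0.5828
c = −½·[z(H) + z(FA)] = −0.5 × (0.4399 + (-0.5828)) = 0.07145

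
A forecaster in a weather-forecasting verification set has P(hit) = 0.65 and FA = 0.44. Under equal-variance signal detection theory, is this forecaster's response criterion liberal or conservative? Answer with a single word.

z(H) = 0.385, z(FA) = -0.151
c = −½·(z(H) + z(FA)) = -0.117
c < 0 → liberal criterion (biased toward responding “yes”).

liberal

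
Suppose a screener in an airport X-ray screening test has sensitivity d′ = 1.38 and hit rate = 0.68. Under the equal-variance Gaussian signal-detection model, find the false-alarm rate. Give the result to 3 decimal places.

z(hit rate) = z(0.68) = 0.4677
z(FA) = z(H) − d' = 0.4677 − 1.38 = -0.9123
false-alarm rate = Φ(-0.9123) = 0.1808

false-alarm rate = 0.181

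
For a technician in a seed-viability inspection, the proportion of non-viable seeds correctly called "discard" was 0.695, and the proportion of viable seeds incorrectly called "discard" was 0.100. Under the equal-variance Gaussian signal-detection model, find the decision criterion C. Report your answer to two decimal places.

z(0.695) = 0.5101, z(0.100) = -1.2816
c = −½·[z(H) + z(FA)] = −0.5 × (0.5101 + (-1.2816)) = 0.38575
c > 0: the technician has a conservative response bias.

C = 0.39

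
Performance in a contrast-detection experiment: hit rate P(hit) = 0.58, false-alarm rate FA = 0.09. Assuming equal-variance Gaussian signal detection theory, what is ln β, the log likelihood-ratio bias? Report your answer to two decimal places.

ln β = 0.88

z(0.58) = 0.202, z(0.09) = -1.341
ln β = −½·[z(H)² − z(FA)²] = −0.5 × (0.041 − 1.798) = 0.8785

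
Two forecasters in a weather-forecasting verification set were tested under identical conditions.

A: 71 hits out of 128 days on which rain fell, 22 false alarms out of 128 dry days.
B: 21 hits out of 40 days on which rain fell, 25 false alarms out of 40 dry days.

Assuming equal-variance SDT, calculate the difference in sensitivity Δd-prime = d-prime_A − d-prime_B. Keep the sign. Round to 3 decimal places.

A: z(0.5547) = 0.1375, z(0.1719) = -0.9467, d' = 1.0842
B: z(0.5250) = 0.0627, z(0.6250) = 0.3186, d' = -0.2559
Δd' = d'_A − d'_B = 1.0842 − (-0.2559) = 1.3401
A has the higher sensitivity.

Δd-prime = 1.340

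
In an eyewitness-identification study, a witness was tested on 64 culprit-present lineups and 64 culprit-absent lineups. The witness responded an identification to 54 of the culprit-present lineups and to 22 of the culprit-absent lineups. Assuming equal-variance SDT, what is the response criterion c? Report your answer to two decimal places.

H = 54/64 = 0.8438
FA = 22/64 = 0.3438
z(H) = z(0.8438) = 1.0102
z(FA) = z(0.3438) = -0.4021
c = −½·[z(H) + z(FA)] = −0.5 × (1.0102 + (-0.4021)) = -0.30405

c = -0.30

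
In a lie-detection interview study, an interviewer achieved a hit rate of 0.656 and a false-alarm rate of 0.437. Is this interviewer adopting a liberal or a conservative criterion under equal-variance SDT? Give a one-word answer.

z(H) = 0.402, z(FA) = -0.159
c = −½·(z(H) + z(FA)) = -0.1215
c < 0 → liberal criterion (biased toward responding “yes”).

liberal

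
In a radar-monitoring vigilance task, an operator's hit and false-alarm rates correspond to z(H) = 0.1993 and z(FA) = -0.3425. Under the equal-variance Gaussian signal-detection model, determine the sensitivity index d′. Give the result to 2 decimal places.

d′ = 0.54

d' = z(H) − z(FA) = 0.1993 − (-0.3425) = 0.5418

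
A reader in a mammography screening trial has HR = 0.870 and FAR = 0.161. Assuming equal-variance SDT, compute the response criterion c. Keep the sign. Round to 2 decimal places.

z(H) = z(0.870) = 1.126
z(FA) = z(0.161) = -0.990
c = −½·[z(H) + z(FA)] = −0.5 × (1.126 + (-0.990)) = -0.068
c < 0: the reader has a liberal response bias.

c = -0.07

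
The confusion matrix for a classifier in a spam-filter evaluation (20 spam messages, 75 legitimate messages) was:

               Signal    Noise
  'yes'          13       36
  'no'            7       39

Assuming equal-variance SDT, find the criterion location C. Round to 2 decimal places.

C = -0.17

H = 13/20 = 0.6500
FA = 36/75 = 0.4800
z(H) = 0.385
z(FA) = -0.050
c = −½·[z(H) + z(FA)] = −0.5 × (0.385 + (-0.050)) = -0.1675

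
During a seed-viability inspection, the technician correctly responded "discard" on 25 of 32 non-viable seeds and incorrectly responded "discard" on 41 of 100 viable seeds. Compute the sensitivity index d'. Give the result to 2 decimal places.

H = 25/32 = 0.7812
FA = 41/100 = 0.4100
Φ⁻¹(H) = Φ⁻¹(0.7812) = 0.776
Φ⁻¹(FA) = Φ⁻¹(0.4100) = -0.228
d' = z(H) − z(FA) = 0.776 − (-0.228) = 1.004

d' = 1.00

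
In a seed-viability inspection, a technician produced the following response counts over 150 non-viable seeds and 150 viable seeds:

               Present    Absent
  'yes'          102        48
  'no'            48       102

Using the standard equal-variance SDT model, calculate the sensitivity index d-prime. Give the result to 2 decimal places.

d-prime = 0.94

H = 102/150 = 0.6800
FA = 48/150 = 0.3200
z(H) = z(0.6800) = 0.4677
z(FA) = z(0.3200) = -0.4677
d' = z(H) − z(FA) = 0.4677 − (-0.4677) = 0.9354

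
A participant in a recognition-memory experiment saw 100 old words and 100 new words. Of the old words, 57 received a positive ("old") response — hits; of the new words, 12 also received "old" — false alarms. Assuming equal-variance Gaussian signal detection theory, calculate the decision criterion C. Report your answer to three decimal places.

C = 0.499

H = 57/100 = 0.5700
FA = 12/100 = 0.1200
z(H) = 0.1764
z(FA) = -1.1750
c = −½·[z(H) + z(FA)] = −0.5 × (0.1764 + (-1.1750)) = 0.4993
c > 0: the participant has a conservative response bias.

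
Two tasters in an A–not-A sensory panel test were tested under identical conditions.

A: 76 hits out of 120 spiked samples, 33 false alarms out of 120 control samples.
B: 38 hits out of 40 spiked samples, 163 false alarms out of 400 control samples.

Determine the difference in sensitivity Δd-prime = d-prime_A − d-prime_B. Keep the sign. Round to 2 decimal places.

Δd-prime = -0.94

A: z(0.6333) = 0.341, z(0.2750) = -0.598, d' = 0.939
B: z(0.9500) = 1.645, z(0.4075) = -0.234, d' = 1.879
Δd' = d'_A − d'_B = 0.939 − 1.879 = -0.940
B has the higher sensitivity.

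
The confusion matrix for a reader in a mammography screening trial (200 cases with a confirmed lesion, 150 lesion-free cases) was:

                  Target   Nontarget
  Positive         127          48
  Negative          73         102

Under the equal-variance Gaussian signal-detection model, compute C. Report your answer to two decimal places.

C = 0.06

H = 127/200 = 0.6350
FA = 48/150 = 0.3200
z(H) = z(0.6350) = 0.3451
z(FA) = z(0.3200) = -0.4677
c = −½·[z(H) + z(FA)] = −0.5 × (0.3451 + (-0.4677)) = 0.0613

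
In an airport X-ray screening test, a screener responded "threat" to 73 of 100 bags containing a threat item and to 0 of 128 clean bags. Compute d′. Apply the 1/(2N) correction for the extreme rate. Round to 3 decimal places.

The false-alarm rate is 0/128 = 0, so apply the 1/(2N) correction: FA → 1/(2·128) = 0.00391.
z(H) = z(0.73000) = 0.6128
z(FA) = z(0.00391) = -2.6597
d' = 0.6128 − (-2.6597) = 3.2725

d′ = 3.273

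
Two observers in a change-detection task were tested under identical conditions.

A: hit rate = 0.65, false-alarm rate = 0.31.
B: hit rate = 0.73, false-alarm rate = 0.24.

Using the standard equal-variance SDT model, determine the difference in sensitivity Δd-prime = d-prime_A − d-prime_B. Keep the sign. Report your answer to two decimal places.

Δd-prime = -0.44

A: z(0.65) = 0.385, z(0.31) = -0.496, d' = 0.881
B: z(0.73) = 0.613, z(0.24) = -0.706, d' = 1.319
Δd' = d'_A − d'_B = 0.881 − 1.319 = -0.438
B has the higher sensitivity.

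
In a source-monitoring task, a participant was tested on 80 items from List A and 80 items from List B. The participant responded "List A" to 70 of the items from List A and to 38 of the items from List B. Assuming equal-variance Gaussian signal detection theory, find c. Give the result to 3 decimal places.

H = 70/80 = 0.8750
FA = 38/80 = 0.4750
z(0.8750) = 1.1503, z(0.4750) = -0.0627
c = −½·[z(H) + z(FA)] = −0.5 × (1.1503 + (-0.0627)) = -0.5438
c < 0: the participant has a liberal response bias.

c = -0.544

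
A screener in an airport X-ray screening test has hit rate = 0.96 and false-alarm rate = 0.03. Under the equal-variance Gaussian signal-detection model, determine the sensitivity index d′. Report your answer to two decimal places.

z(H) = 1.7507
z(FA) = -1.8808
d' = z(H) − z(FA) = 1.7507 − (-1.8808) = 3.6315

d′ = 3.63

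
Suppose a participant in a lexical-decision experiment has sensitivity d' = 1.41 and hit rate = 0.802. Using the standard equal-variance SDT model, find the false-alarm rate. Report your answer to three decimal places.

false-alarm rate = 0.287

z(hit rate) = z(0.802) = 0.8488
z(FA) = z(H) − d' = 0.8488 − 1.41 = -0.5612
false-alarm rate = Φ(-0.5612) = 0.2873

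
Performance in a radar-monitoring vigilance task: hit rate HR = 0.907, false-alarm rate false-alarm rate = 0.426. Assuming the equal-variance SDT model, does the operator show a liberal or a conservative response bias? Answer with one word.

z(H) = 1.323, z(FA) = -0.187
c = −½·(z(H) + z(FA)) = -0.568
c < 0 → liberal criterion (biased toward responding “yes”).

liberal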